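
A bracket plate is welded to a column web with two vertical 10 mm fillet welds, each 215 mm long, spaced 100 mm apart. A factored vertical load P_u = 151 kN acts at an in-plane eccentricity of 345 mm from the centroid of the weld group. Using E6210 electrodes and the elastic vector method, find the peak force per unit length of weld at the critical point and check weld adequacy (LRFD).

E62XX → F_EXX = 620 MPa.
Total weld length L_w = 430 mm. Treat welds as unit-width lines.
Polar moment about centroid: J = 2[d³/12 + d(b/2)²] = 2[215³/12 + 215×50²] = 2731000 mm³.
Direct shear f_v = P/L_w = 151×10³ / 430 = 351.2 N/mm (vertical).
Torsion M = P·e = 151×10³ × 345 = 52095000 N·mm.
Critical point at (x, y) = (50, 107.5) from centroid. f_tx = M·y/J = 2050 N/mm; f_ty = M·x/J = 953.6 N/mm.
Resultant f_max = √[f_tx² + (f_v + f_ty)²] = √[2050² + (351.2 + 953.6)²] = 2430 N/mm.
Capacity per unit length: φr_n = 0.75 × 0.6 × 620 × (0.707 × 10) = 1973 N/mm.
2430 > 1973 → NOT adequate.

f_max ≈ 2430 N/mm; NOT adequate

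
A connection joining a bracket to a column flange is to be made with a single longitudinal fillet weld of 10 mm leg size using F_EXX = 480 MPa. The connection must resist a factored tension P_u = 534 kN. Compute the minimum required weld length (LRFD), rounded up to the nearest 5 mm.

Throat t_e = 0.707 × 10 = 7.07 mm.
φr_n = 0.75 × 0.6 × 480 × 7.07 × 10⁻³ = 1.527 kN/mm.
L_req = P_u / φr_n = 534 / 1.527 = 349.7 mm total.
Round up → use L = 350 mm.

L = 350 mm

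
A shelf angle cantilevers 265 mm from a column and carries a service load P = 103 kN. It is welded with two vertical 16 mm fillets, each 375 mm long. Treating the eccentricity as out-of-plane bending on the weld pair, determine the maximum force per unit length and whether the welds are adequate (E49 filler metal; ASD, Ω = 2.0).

f_max ≈ 598 N/mm; adequate

E49XX → F_EXX = 490 MPa.
L_w = 2 × 375 = 750 mm; section modulus (unit throat) S = 2 × L²/6 = 46880 mm².
Direct shear f_v = P/L_w = 103×10³/750 = 137.3 N/mm.
Moment M = P × e = 103×10³ × 265 = 27295000 N·mm; bending f_b = M/S = 582.3 N/mm.
f_max = √(f_v² + f_b²) = √(137.3² + 582.3²) = 598.3 N/mm.
r_n/Ω = (1/2.0) × 0.6 × 490 × (0.707 × 16) = 1663 N/mm → adequate.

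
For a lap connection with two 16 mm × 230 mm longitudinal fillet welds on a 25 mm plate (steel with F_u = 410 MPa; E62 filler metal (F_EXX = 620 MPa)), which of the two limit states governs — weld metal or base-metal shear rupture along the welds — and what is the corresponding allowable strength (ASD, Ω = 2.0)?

t_e = 0.707 × 16 = 11.31 mm; L = 460 mm.
Weld metal: R_n/Ω = (1/2.0) × 0.6 × 620 × 11.31 × 460 × 10⁻³ = 967.9 kN.
Base metal (shear rupture): R_n/Ω = (1/2.0) × 0.6 × 410 × 25 × 460 × 10⁻³ = 1414 kN.
Governing: weld metal.

R_n/Ω ≈ 968 kN (weld metal governs)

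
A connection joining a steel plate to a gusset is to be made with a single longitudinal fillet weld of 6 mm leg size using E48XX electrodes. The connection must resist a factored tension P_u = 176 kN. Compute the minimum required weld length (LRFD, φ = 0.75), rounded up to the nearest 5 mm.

L = 195 mm

E48XX → F_EXX = 480 MPa.
Throat t_e = 0.707 × 6 = 4.242 mm.
φr_n = 0.75 × 0.6 × 480 × 4.242 × 10⁻³ = 0.9163 kN/mm.
L_req = P_u / φr_n = 176 / 0.9163 = 192.1 mm total.
Round up → use L = 195 mm.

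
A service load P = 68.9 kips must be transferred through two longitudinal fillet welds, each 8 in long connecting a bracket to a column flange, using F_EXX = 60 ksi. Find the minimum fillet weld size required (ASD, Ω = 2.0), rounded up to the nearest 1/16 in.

w = 3/8 in

Total weld length L = 16 in.
Required throat t_e = P × Ω / (0.6 F_EXX × L) = 68.9 × 2.0 / (0.6 × 60 × 16) = 0.2392 in.
Required leg w = t_e / 0.707 = 0.3384 in → use 3/8 in.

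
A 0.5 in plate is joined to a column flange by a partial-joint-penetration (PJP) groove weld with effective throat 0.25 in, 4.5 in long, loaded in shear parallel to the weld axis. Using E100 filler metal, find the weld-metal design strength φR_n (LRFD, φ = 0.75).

φR_n ≈ 50.6 kip

E100XX → F_EXX = 100 ksi.
Effective throat (given) t_e = 0.25 in.
A_we = 0.25 × 4.5 = 1.125 in².
F_nw = 0.6 F_EXX = 60 ksi.
φR_n = 0.75 × 60 × 1.125 = 50.62 kip.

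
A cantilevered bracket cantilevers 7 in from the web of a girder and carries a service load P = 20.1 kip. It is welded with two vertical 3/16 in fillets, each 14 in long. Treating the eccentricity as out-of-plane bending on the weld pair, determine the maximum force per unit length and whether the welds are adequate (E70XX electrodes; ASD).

E70XX → F_EXX = 70 ksi.
L_w = 2 × 14 = 28 in; section modulus (unit throat) S = 2 × L²/6 = 65.33 in².
Direct shear f_v = P/L_w = 20.1/28 = 0.7179 kip/in.
Moment M = P × e = 20.1 × 7 = 140.7 kip·in; bending f_b = M/S = 2.154 kip/in.
f_max = √(f_v² + f_b²) = √(0.7179² + 2.154²) = 2.27 kip/in.
r_n/Ω = (1/2.0) × 0.6 × 70 × (0.707 × 0.1875) = 2.784 kip/in → adequate.

f_max ≈ 2.27 kip/in; adequate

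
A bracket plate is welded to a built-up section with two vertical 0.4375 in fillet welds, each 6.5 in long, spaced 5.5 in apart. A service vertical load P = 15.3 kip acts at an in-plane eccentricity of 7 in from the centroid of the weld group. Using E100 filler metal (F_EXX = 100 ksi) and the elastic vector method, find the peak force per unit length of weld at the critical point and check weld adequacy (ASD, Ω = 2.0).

f_max ≈ 4.03 kip/in; adequate

Total weld length L_w = 13 in. Treat welds as unit-width lines.
Polar moment about centroid: J = 2[d³/12 + d(b/2)²] = 2[6.5³/12 + 6.5×2.75²] = 144.1 in³.
Direct shear f_v = P/L_w = 15.3 / 13 = 1.177 kip/in (vertical).
Torsion M = P·e = 15.3 × 7 = 107.1 kip·in.
Critical point at (x, y) = (2.75, 3.25) from centroid. f_tx = M·y/J = 2.416 kip/in; f_ty = M·x/J = 2.044 kip/in.
Resultant f_max = √[f_tx² + (f_v + f_ty)²] = √[2.416² + (1.177 + 2.044)²] = 4.026 kip/in.
Capacity per unit length: r_n/Ω = (1/2.0) × 0.6 × 100 × (0.707 × 0.4375) = 9.279 kip/in.
4.026 ≤ 9.279 → adequate.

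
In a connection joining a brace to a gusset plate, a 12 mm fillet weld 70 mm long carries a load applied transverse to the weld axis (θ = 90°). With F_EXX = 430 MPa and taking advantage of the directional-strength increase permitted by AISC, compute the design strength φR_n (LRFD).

t_e = 0.707 × 12 = 8.484 mm; A_we = 8.484 × 70 = 593.9 mm².
Directional factor: 1.0 + 0.5 sin^1.5(90°) = 1.5.
F_nw = 0.6 × 430 × 1.5 = 387 MPa.
φR_n = 0.75 × 387 × 593.9 × 10⁻³ = 172.4 kN.

φR_n ≈ 172 kN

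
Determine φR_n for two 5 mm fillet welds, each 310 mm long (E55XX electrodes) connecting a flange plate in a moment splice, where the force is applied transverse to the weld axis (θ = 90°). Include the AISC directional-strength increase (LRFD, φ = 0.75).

φR_n ≈ 814 kN

E55XX → F_EXX = 550 MPa.
t_e = 0.707 × 5 = 3.535 mm; A_we = 3.535 × 620 = 2192 mm².
Directional factor: 1.0 + 0.5 sin^1.5(90°) = 1.5.
F_nw = 0.6 × 550 × 1.5 = 495 MPa.
φR_n = 0.75 × 495 × 2192 × 10⁻³ = 813.7 kN.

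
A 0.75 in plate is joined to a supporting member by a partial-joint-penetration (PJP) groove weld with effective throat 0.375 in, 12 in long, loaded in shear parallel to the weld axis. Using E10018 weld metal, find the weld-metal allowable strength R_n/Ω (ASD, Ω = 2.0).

R_n/Ω ≈ 135 kip

E100XX → F_EXX = 100 ksi.
Effective throat (given) t_e = 0.375 in.
A_we = 0.375 × 12 = 4.5 in².
F_nw = 0.6 F_EXX = 60 ksi.
R_n/Ω = (60 × 4.5) / 2.0 = 135 kip.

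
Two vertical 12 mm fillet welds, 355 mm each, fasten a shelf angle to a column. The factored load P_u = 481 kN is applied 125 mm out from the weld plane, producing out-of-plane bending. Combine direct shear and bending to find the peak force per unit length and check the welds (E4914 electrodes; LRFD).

f_max ≈ 1580 N/mm; adequate

E49XX → F_EXX = 490 MPa.
L_w = 2 × 355 = 710 mm; section modulus (unit throat) S = 2 × L²/6 = 42010 mm².
Direct shear f_v = P/L_w = 481×10³/710 = 677.5 N/mm.
Moment M = P × e = 481×10³ × 125 = 60125000 N·mm; bending f_b = M/S = 1431 N/mm.
f_max = √(f_v² + f_b²) = √(677.5² + 1431²) = 1584 N/mm.
φr_n = 0.75 × 0.6 × 490 × (0.707 × 12) = 1871 N/mm → adequate.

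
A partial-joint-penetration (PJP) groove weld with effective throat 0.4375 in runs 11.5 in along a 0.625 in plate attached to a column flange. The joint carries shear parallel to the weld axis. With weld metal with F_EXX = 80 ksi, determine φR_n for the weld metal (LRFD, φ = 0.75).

Effective throat (given) t_e = 0.4375 in.
A_we = 0.4375 × 11.5 = 5.031 in².
F_nw = 0.6 F_EXX = 48 ksi.
φR_n = 0.75 × 48 × 5.031 = 181.1 kip.

φR_n ≈ 181 kip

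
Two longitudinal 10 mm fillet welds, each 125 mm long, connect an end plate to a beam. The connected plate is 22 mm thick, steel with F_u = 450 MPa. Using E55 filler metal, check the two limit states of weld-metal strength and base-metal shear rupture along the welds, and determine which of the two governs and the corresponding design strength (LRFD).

φR_n ≈ 437 kN (weld metal governs)

E55XX → F_EXX = 550 MPa.
t_e = 0.707 × 10 = 7.07 mm; L = 250 mm.
Weld metal: φR_n = 0.75 × 0.6 × 550 × 7.07 × 250 × 10⁻³ = 437.5 kN.
Base metal (shear rupture): φR_n = 0.75 × 0.6 × 450 × 22 × 250 × 10⁻³ = 1114 kN.
Governing: weld metal.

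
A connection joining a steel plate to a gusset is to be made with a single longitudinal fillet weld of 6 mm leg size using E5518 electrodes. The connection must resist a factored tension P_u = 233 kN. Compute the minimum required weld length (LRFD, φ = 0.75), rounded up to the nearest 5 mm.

E55XX → F_EXX = 550 MPa.
Throat t_e = 0.707 × 6 = 4.242 mm.
φr_n = 0.75 × 0.6 × 550 × 4.242 × 10⁻³ = 1.05 kN/mm.
L_req = P_u / φr_n = 233 / 1.05 = 221.9 mm total.
Round up → use L = 225 mm.

L = 225 mm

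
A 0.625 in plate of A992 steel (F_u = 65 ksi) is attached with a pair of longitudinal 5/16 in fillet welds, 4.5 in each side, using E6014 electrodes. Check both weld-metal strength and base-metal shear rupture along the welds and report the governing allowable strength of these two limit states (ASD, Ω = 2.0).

E60XX → F_EXX = 60 ksi.
t_e = 0.707 × 0.3125 = 0.2209 in; L = 9 in.
Weld metal: R_n/Ω = (1/2.0) × 0.6 × 60 × 0.2209 × 9 = 35.79 kips.
Base metal (shear rupture): R_n/Ω = (1/2.0) × 0.6 × 65 × 0.625 × 9 = 109.7 kips.
Governing: weld metal.

R_n/Ω ≈ 35.8 kips (weld metal governs)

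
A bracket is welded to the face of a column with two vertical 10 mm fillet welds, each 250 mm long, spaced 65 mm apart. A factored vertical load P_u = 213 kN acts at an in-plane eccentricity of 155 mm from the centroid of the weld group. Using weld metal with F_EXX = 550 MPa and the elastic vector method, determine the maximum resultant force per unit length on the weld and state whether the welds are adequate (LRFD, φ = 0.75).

f_max ≈ 1530 N/mm; adequate

Total weld length L_w = 500 mm. Treat welds as unit-width lines.
Polar moment about centroid: J = 2[d³/12 + d(b/2)²] = 2[250³/12 + 250×32.5²] = 3132000 mm³.
Direct shear f_v = P/L_w = 213×10³ / 500 = 426 N/mm (vertical).
Torsion M = P·e = 213×10³ × 155 = 33015000 N·mm.
Critical point at (x, y) = (32.5, 125) from centroid. f_tx = M·y/J = 1318 N/mm; f_ty = M·x/J = 342.6 N/mm.
Resultant f_max = √[f_tx² + (f_v + f_ty)²] = √[1318² + (426 + 342.6)²] = 1525 N/mm.
Capacity per unit length: φr_n = 0.75 × 0.6 × 550 × (0.707 × 10) = 1750 N/mm.
1525 ≤ 1750 → adequate.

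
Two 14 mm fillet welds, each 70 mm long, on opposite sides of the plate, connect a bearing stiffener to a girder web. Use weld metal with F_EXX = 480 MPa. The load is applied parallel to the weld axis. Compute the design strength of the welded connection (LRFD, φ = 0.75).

Effective throat t_e = 0.707 × 14 = 9.898 mm.
Total length L = 140 mm; A_we = 9.898 × 140 = 1386 mm².
F_nw = 0.6 F_EXX = 0.6 × 480 = 288 MPa.
φR_n = 0.75 × 288 × 1386 × 10⁻³ = 299.3 kN.

φR_n ≈ 299 kN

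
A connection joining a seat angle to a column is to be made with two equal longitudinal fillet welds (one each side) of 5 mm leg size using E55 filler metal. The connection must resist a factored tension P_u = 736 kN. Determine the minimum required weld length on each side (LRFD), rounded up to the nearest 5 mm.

L = 425 mm on each side

E55XX → F_EXX = 550 MPa.
Throat t_e = 0.707 × 5 = 3.535 mm.
φr_n = 0.75 × 0.6 × 550 × 3.535 × 10⁻³ = 0.8749 kN/mm.
L_req = P_u / φr_n = 736 / 0.8749 = 841.2 mm total.
Per side: 841.2 / 2 = 420.6 mm.
Round up → use L = 425 mm on each side.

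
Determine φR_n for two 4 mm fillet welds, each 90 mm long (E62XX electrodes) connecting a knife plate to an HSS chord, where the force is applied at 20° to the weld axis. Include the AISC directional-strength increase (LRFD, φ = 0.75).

E62XX → F_EXX = 620 MPa.
t_e = 0.707 × 4 = 2.828 mm; A_we = 2.828 × 180 = 509 mm².
Directional factor: 1.0 + 0.5 sin^1.5(20°) = 1.1.
F_nw = 0.6 × 620 × 1.1 = 409.2 MPa.
φR_n = 0.75 × 409.2 × 509 × 10⁻³ = 156.2 kN.

φR_n ≈ 156 kN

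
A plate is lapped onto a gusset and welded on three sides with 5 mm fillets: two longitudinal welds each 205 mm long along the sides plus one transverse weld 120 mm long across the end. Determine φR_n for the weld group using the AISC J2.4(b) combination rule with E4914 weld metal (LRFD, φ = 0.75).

φR_n ≈ 413 kN

E49XX → F_EXX = 490 MPa.
t_e = 0.707 × 5 = 3.535 mm.
R_nwl = 0.6 × 490 × 3.535 × 410 × 10⁻³ = 426.1 kN (longitudinal, 2 welds).
R_nwt = 0.6 × 490 × 3.535 × 120 × 10⁻³ = 124.7 kN (transverse, base value).
(i) R_nwl + R_nwt = 550.8 kN; (ii) 0.85 R_nwl + 1.5 R_nwt = 549.3 kN.
R_n = max = 550.8 kN [governs: (i)]; φR_n = 413.1 kN.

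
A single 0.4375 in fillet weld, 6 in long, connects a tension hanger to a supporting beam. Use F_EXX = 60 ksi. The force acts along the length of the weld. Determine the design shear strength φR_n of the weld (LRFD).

φR_n ≈ 50.1 kips

Effective throat t_e = 0.707 × 0.4375 = 0.3093 in.
Total length L = 6 in; A_we = 0.3093 × 6 = 1.856 in².
F_nw = 0.6 F_EXX = 0.6 × 60 = 36 ksi.
φR_n = 0.75 × 36 × 1.856 = 50.11 kips.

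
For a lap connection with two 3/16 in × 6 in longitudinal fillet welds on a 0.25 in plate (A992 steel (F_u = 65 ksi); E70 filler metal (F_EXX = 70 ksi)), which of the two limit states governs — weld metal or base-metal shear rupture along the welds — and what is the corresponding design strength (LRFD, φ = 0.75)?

t_e = 0.707 × 0.1875 = 0.1326 in; L = 12 in.
Weld metal: φR_n = 0.75 × 0.6 × 70 × 0.1326 × 12 = 50.11 kip.
Base metal (shear rupture): φR_n = 0.75 × 0.6 × 65 × 0.25 × 12 = 87.75 kip.
Governing: weld metal.

φR_n ≈ 50.1 kip (weld metal governs)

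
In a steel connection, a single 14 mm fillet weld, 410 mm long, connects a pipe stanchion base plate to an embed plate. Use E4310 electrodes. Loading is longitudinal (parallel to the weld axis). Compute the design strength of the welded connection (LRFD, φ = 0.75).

E43XX → F_EXX = 430 MPa.
Effective throat t_e = 0.707 × 14 = 9.898 mm.
Total length L = 410 mm; A_we = 9.898 × 410 = 4058 mm².
F_nw = 0.6 F_EXX = 0.6 × 430 = 258 MPa.
φR_n = 0.75 × 258 × 4058 × 10⁻³ = 785.3 kN.

φR_n ≈ 785 kN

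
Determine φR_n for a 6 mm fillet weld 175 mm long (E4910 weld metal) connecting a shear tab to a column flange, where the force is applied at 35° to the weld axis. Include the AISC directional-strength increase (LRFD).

φR_n ≈ 199 kN

E49XX → F_EXX = 490 MPa.
t_e = 0.707 × 6 = 4.242 mm; A_we = 4.242 × 175 = 742.4 mm².
Directional factor: 1.0 + 0.5 sin^1.5(35°) = 1.217.
F_nw = 0.6 × 490 × 1.217 = 357.9 MPa.
φR_n = 0.75 × 357.9 × 742.4 × 10⁻³ = 199.2 kN.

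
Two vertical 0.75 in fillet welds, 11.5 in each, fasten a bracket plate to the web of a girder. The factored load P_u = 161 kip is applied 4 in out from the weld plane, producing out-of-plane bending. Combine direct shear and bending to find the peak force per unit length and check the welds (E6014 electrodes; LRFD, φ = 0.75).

f_max ≈ 16.2 kip/in; NOT adequate

E60XX → F_EXX = 60 ksi.
L_w = 2 × 11.5 = 23 in; section modulus (unit throat) S = 2 × L²/6 = 44.08 in².
Direct shear f_v = P/L_w = 161/23 = 7 kip/in.
Moment M = P × e = 161 × 4 = 644 kip·in; bending f_b = M/S = 14.61 kip/in.
f_max = √(f_v² + f_b²) = √(7² + 14.61²) = 16.2 kip/in.
φr_n = 0.75 × 0.6 × 60 × (0.707 × 0.75) = 14.32 kip/in → NOT adequate.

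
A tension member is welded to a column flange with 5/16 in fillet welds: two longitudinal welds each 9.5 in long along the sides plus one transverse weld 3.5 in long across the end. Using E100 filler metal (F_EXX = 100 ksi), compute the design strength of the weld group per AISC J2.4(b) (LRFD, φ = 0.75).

φR_n ≈ 224 kips

t_e = 0.707 × 0.3125 = 0.2209 in.
R_nwl = 0.6 × 100 × 0.2209 × 19 = 251.9 kips (longitudinal, 2 welds).
R_nwt = 0.6 × 100 × 0.2209 × 3.5 = 46.4 kips (transverse, base value).
(i) R_nwl + R_nwt = 298.3 kips; (ii) 0.85 R_nwl + 1.5 R_nwt = 283.7 kips.
R_n = max = 298.3 kips [governs: (i)]; φR_n = 223.7 kips.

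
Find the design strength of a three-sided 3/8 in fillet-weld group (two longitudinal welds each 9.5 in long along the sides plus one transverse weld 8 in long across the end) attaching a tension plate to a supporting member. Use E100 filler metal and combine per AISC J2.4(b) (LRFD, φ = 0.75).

φR_n ≈ 336 kips

E100XX → F_EXX = 100 ksi.
t_e = 0.707 × 0.375 = 0.2651 in.
R_nwl = 0.6 × 100 × 0.2651 × 19 = 302.2 kips (longitudinal, 2 welds).
R_nwt = 0.6 × 100 × 0.2651 × 8 = 127.3 kips (transverse, base value).
(i) R_nwl + R_nwt = 429.5 kips; (ii) 0.85 R_nwl + 1.5 R_nwt = 447.8 kips.
R_n = max = 447.8 kips [governs: (ii)]; φR_n = 335.8 kips.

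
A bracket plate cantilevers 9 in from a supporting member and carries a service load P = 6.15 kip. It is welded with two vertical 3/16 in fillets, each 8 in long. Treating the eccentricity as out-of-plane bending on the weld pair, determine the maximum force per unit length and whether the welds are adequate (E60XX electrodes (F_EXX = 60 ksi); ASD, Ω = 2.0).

L_w = 2 × 8 = 16 in; section modulus (unit throat) S = 2 × L²/6 = 21.33 in².
Direct shear f_v = P/L_w = 6.15/16 = 0.3844 kip/in.
Moment M = P × e = 6.15 × 9 = 55.35 kip·in; bending f_b = M/S = 2.595 kip/in.
f_max = √(f_v² + f_b²) = √(0.3844² + 2.595²) = 2.623 kip/in.
r_n/Ω = (1/2.0) × 0.6 × 60 × (0.707 × 0.1875) = 2.386 kip/in → NOT adequate.

f_max ≈ 2.62 kip/in; NOT adequate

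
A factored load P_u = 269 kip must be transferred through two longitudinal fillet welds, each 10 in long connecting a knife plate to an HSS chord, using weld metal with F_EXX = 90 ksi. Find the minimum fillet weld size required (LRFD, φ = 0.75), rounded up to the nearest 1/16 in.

Total weld length L = 20 in.
Required throat t_e = P_u / (φ × 0.6 F_EXX × L) = 269 / (0.75 × 0.6 × 90 × 20) = 0.3321 in.
Required leg w = t_e / 0.707 = 0.4697 in → use 1/2 in.

w = 1/2 in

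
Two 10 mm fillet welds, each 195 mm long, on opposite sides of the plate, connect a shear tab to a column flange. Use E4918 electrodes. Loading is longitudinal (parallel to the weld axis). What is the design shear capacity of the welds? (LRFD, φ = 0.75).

E49XX → F_EXX = 490 MPa.
Effective throat t_e = 0.707 × 10 = 7.07 mm.
Total length L = 390 mm; A_we = 7.07 × 390 = 2757 mm².
F_nw = 0.6 F_EXX = 0.6 × 490 = 294 MPa.
φR_n = 0.75 × 294 × 2757 × 10⁻³ = 608 kN.

φR_n ≈ 608 kN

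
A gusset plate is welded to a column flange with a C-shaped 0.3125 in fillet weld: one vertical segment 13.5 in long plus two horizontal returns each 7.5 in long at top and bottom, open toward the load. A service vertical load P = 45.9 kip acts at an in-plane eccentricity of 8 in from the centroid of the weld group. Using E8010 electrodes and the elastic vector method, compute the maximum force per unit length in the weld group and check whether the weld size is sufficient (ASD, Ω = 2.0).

E80XX → F_EXX = 80 ksi.
Total weld length L_w = 28.5 in. Treat welds as unit-width lines.
Centroid: x̄ = 2×7.5×3.75 / 28.5 = 1.974 in from the vertical weld.
Polar moment about centroid: J = I_x + I_y = [13.5³/12 + 2×7.5×6.75²] + [13.5×1.974² + 2(7.5³/12 + 7.5×1.776²)] = 1059 in³.
Direct shear f_v = P/L_w = 45.9 / 28.5 = 1.611 kip/in (vertical).
Torsion M = P·e = 45.9 × 8 = 367.2 kip·in.
Critical point at (x, y) = (5.526, 6.75) from centroid. f_tx = M·y/J = 2.341 kip/in; f_ty = M·x/J = 1.917 kip/in.
Resultant f_max = √[f_tx² + (f_v + f_ty)²] = √[2.341² + (1.611 + 1.917)²] = 4.234 kip/in.
Capacity per unit length: r_n/Ω = (1/2.0) × 0.6 × 80 × (0.707 × 0.3125) = 5.302 kip/in.
4.234 ≤ 5.302 → adequate.

f_max ≈ 4.23 kip/in; adequate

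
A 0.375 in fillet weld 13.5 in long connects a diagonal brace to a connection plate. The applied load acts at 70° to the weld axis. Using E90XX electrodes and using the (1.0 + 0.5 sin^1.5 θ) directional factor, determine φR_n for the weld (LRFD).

E90XX → F_EXX = 90 ksi.
t_e = 0.707 × 0.375 = 0.2651 in; A_we = 0.2651 × 13.5 = 3.579 in².
Directional factor: 1.0 + 0.5 sin^1.5(70°) = 1.455.
F_nw = 0.6 × 90 × 1.455 = 78.59 ksi.
φR_n = 0.75 × 78.59 × 3.579 = 211 kips.

φR_n ≈ 211 kips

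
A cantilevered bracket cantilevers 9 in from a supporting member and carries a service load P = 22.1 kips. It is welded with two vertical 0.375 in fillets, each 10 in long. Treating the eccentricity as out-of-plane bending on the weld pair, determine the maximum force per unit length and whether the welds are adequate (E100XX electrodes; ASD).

f_max ≈ 6.07 kip/in; adequate

E100XX → F_EXX = 100 ksi.
L_w = 2 × 10 = 20 in; section modulus (unit throat) S = 2 × L²/6 = 33.33 in².
Direct shear f_v = P/L_w = 22.1/20 = 1.105 kip/in.
Moment M = P × e = 22.1 × 9 = 198.9 kip·in; bending f_b = M/S = 5.967 kip/in.
f_max = √(f_v² + f_b²) = √(1.105² + 5.967²) = 6.068 kip/in.
r_n/Ω = (1/2.0) × 0.6 × 100 × (0.707 × 0.375) = 7.954 kip/in → adequate.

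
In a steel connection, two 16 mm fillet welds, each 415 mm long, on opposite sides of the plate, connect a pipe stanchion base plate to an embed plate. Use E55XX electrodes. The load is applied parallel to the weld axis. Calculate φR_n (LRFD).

φR_n ≈ 2320 kN

E55XX → F_EXX = 550 MPa.
Effective throat t_e = 0.707 × 16 = 11.31 mm.
Total length L = 830 mm; A_we = 11.31 × 830 = 9389 mm².
F_nw = 0.6 F_EXX = 0.6 × 550 = 330 MPa.
φR_n = 0.75 × 330 × 9389 × 10⁻³ = 2324 kN.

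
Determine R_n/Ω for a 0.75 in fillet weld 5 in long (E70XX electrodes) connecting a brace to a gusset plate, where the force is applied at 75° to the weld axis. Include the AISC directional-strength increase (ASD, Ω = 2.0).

R_n/Ω ≈ 82.1 kip

E70XX → F_EXX = 70 ksi.
t_e = 0.707 × 0.75 = 0.5302 in; A_we = 0.5302 × 5 = 2.651 in².
Directional factor: 1.0 + 0.5 sin^1.5(75°) = 1.475.
F_nw = 0.6 × 70 × 1.475 = 61.94 ksi.
R_n/Ω = (61.94 × 2.651) / 2.0 = 82.1 kip.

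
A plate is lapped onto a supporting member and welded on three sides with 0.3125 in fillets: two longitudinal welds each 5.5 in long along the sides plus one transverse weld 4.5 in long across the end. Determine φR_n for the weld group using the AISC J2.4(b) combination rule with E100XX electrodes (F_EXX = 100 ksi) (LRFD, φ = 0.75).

t_e = 0.707 × 0.3125 = 0.2209 in.
R_nwl = 0.6 × 100 × 0.2209 × 11 = 145.8 kips (longitudinal, 2 welds).
R_nwt = 0.6 × 100 × 0.2209 × 4.5 = 59.65 kips (transverse, base value).
(i) R_nwl + R_nwt = 205.5 kips; (ii) 0.85 R_nwl + 1.5 R_nwt = 213.4 kips.
R_n = max = 213.4 kips [governs: (ii)]; φR_n = 160.1 kips.

φR_n ≈ 160 kips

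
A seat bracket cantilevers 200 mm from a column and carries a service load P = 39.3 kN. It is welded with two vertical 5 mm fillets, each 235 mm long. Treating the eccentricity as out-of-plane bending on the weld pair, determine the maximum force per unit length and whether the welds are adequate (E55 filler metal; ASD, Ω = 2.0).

f_max ≈ 435 N/mm; adequate

E55XX → F_EXX = 550 MPa.
L_w = 2 × 235 = 470 mm; section modulus (unit throat) S = 2 × L²/6 = 18410 mm².
Direct shear f_v = P/L_w = 39.3×10³/470 = 83.62 N/mm.
Moment M = P × e = 39.3×10³ × 200 = 7860000 N·mm; bending f_b = M/S = 427 N/mm.
f_max = √(f_v² + f_b²) = √(83.62² + 427²) = 435.1 N/mm.
r_n/Ω = (1/2.0) × 0.6 × 550 × (0.707 × 5) = 583.3 N/mm → adequate.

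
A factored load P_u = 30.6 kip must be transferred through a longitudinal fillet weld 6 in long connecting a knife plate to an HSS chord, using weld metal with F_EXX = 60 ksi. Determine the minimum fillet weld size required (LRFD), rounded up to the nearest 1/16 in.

w = 5/16 in

Total weld length L = 6 in.
Required throat t_e = P_u / (φ × 0.6 F_EXX × L) = 30.6 / (0.75 × 0.6 × 60 × 6) = 0.1889 in.
Required leg w = t_e / 0.707 = 0.2672 in → use 5/16 in.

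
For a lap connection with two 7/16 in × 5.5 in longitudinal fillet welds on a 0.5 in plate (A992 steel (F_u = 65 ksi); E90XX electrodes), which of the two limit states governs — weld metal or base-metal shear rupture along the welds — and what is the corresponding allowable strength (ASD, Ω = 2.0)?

R_n/Ω ≈ 91.9 kip (weld metal governs)

E90XX → F_EXX = 90 ksi.
t_e = 0.707 × 0.4375 = 0.3093 in; L = 11 in.
Weld metal: R_n/Ω = (1/2.0) × 0.6 × 90 × 0.3093 × 11 = 91.87 kip.
Base metal (shear rupture): R_n/Ω = (1/2.0) × 0.6 × 65 × 0.5 × 11 = 107.2 kip.
Governing: weld metal.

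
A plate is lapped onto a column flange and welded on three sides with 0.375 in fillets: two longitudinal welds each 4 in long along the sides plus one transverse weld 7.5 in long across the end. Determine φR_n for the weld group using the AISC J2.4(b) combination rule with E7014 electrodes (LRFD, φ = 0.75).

φR_n ≈ 151 kip

E70XX → F_EXX = 70 ksi.
t_e = 0.707 × 0.375 = 0.2651 in.
R_nwl = 0.6 × 70 × 0.2651 × 8 = 89.08 kip (longitudinal, 2 welds).
R_nwt = 0.6 × 70 × 0.2651 × 7.5 = 83.51 kip (transverse, base value).
(i) R_nwl + R_nwt = 172.6 kip; (ii) 0.85 R_nwl + 1.5 R_nwt = 201 kip.
R_n = max = 201 kip [governs: (ii)]; φR_n = 150.7 kip.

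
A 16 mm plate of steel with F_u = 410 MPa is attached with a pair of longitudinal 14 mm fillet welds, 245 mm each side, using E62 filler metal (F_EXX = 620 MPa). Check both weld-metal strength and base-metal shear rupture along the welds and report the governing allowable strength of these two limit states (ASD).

R_n/Ω ≈ 902 kN (weld metal governs)

t_e = 0.707 × 14 = 9.898 mm; L = 490 mm.
Weld metal: R_n/Ω = (1/2.0) × 0.6 × 620 × 9.898 × 490 × 10⁻³ = 902.1 kN.
Base metal (shear rupture): R_n/Ω = (1/2.0) × 0.6 × 410 × 16 × 490 × 10⁻³ = 964.3 kN.
Governing: weld metal.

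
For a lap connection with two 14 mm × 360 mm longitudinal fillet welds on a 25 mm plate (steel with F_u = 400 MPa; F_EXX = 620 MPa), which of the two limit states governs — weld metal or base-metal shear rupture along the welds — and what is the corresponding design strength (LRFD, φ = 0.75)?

φR_n ≈ 1990 kN (weld metal governs)

t_e = 0.707 × 14 = 9.898 mm; L = 720 mm.
Weld metal: φR_n = 0.75 × 0.6 × 620 × 9.898 × 720 × 10⁻³ = 1988 kN.
Base metal (shear rupture): φR_n = 0.75 × 0.6 × 400 × 25 × 720 × 10⁻³ = 3240 kN.
Governing: weld metal.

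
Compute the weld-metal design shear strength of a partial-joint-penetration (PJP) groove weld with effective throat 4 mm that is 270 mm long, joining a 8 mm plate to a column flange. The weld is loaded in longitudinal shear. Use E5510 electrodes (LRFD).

E55XX → F_EXX = 550 MPa.
Effective throat (given) t_e = 4 mm.
A_we = 4 × 270 = 1080 mm².
F_nw = 0.6 F_EXX = 330 MPa.
φR_n = 0.75 × 330 × 1080 × 10⁻³ = 267.3 kN.

φR_n ≈ 267 kN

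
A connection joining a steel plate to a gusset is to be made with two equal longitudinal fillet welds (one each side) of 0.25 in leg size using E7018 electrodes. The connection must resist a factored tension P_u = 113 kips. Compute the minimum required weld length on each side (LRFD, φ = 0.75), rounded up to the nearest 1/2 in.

L = 10.5 in on each side

E70XX → F_EXX = 70 ksi.
Throat t_e = 0.707 × 0.25 = 0.1767 in.
φr_n = 0.75 × 0.6 × 70 × 0.1767 = 5.568 kips/in.
L_req = P_u / φr_n = 113 / 5.568 = 20.3 in total.
Per side: 20.3 / 2 = 10.15 in.
Round up → use L = 10.5 in on each side.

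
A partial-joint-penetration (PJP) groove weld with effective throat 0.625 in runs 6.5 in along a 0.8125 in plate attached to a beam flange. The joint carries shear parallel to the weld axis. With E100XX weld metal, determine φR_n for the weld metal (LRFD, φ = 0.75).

φR_n ≈ 183 kip

E100XX → F_EXX = 100 ksi.
Effective throat (given) t_e = 0.625 in.
A_we = 0.625 × 6.5 = 4.062 in².
F_nw = 0.6 F_EXX = 60 ksi.
φR_n = 0.75 × 60 × 4.062 = 182.8 kip.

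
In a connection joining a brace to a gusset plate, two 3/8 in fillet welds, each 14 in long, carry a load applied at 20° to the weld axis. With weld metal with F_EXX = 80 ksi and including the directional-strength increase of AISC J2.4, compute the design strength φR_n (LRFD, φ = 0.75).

t_e = 0.707 × 0.375 = 0.2651 in; A_we = 0.2651 × 28 = 7.423 in².
Directional factor: 1.0 + 0.5 sin^1.5(20°) = 1.1.
F_nw = 0.6 × 80 × 1.1 = 52.8 ksi.
φR_n = 0.75 × 52.8 × 7.423 = 294 kips.

φR_n ≈ 294 kips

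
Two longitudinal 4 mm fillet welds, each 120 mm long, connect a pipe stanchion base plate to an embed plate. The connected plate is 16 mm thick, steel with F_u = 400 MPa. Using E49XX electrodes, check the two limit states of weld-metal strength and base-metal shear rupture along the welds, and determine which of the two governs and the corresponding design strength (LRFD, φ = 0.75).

E49XX → F_EXX = 490 MPa.
t_e = 0.707 × 4 = 2.828 mm; L = 240 mm.
Weld metal: φR_n = 0.75 × 0.6 × 490 × 2.828 × 240 × 10⁻³ = 149.7 kN.
Base metal (shear rupture): φR_n = 0.75 × 0.6 × 400 × 16 × 240 × 10⁻³ = 691.2 kN.
Governing: weld metal.

φR_n ≈ 150 kN (weld metal governs)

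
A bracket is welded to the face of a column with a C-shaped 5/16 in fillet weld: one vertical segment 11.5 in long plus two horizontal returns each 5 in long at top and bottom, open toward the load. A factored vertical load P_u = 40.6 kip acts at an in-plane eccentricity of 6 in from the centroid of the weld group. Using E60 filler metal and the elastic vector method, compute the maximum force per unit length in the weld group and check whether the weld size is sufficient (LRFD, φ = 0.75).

f_max ≈ 4.62 kip/in; adequate

E60XX → F_EXX = 60 ksi.
Total weld length L_w = 21.5 in. Treat welds as unit-width lines.
Centroid: x̄ = 2×5×2.5 / 21.5 = 1.163 in from the vertical weld.
Polar moment about centroid: J = I_x + I_y = [11.5³/12 + 2×5×5.75²] + [11.5×1.163² + 2(5³/12 + 5×1.337²)] = 511.6 in³.
Direct shear f_v = P/L_w = 40.6 / 21.5 = 1.888 kip/in (vertical).
Torsion M = P·e = 40.6 × 6 = 243.6 kip·in.
Critical point at (x, y) = (3.837, 5.75) from centroid. f_tx = M·y/J = 2.738 kip/in; f_ty = M·x/J = 1.827 kip/in.
Resultant f_max = √[f_tx² + (f_v + f_ty)²] = √[2.738² + (1.888 + 1.827)²] = 4.615 kip/in.
Capacity per unit length: φr_n = 0.75 × 0.6 × 60 × (0.707 × 0.3125) = 5.965 kip/in.
4.615 ≤ 5.965 → adequate.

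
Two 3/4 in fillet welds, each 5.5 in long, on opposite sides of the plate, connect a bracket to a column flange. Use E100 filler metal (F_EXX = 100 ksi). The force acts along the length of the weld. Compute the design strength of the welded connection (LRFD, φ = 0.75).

Effective throat t_e = 0.707 × 0.75 = 0.5302 in.
Total length L = 11 in; A_we = 0.5302 × 11 = 5.833 in².
F_nw = 0.6 F_EXX = 0.6 × 100 = 60 ksi.
φR_n = 0.75 × 60 × 5.833 = 262.5 kips.

φR_n ≈ 262 kips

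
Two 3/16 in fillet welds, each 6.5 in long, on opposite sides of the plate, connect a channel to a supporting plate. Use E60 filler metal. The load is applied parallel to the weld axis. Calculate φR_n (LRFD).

φR_n ≈ 46.5 kips

E60XX → F_EXX = 60 ksi.
Effective throat t_e = 0.707 × 0.1875 = 0.1326 in.
Total length L = 13 in; A_we = 0.1326 × 13 = 1.723 in².
F_nw = 0.6 F_EXX = 0.6 × 60 = 36 ksi.
φR_n = 0.75 × 36 × 1.723 = 46.53 kips.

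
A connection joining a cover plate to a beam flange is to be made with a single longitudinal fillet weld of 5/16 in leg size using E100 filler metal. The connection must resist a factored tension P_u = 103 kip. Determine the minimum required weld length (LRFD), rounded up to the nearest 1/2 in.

L = 10.5 in

E100XX → F_EXX = 100 ksi.
Throat t_e = 0.707 × 0.3125 = 0.2209 in.
φr_n = 0.75 × 0.6 × 100 × 0.2209 = 9.942 kip/in.
L_req = P_u / φr_n = 103 / 9.942 = 10.36 in total.
Round up → use L = 10.5 in.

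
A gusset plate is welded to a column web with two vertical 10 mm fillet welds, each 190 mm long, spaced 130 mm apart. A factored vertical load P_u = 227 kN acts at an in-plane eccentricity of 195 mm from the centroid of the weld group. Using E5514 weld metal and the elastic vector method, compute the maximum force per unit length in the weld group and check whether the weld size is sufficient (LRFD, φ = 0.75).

E55XX → F_EXX = 550 MPa.
Total weld length L_w = 380 mm. Treat welds as unit-width lines.
Polar moment about centroid: J = 2[d³/12 + d(b/2)²] = 2[190³/12 + 190×65²] = 2749000 mm³.
Direct shear f_v = P/L_w = 227×10³ / 380 = 597.4 N/mm (vertical).
Torsion M = P·e = 227×10³ × 195 = 44265000 N·mm.
Critical point at (x, y) = (65, 95) from centroid. f_tx = M·y/J = 1530 N/mm; f_ty = M·x/J = 1047 N/mm.
Resultant f_max = √[f_tx² + (f_v + f_ty)²] = √[1530² + (597.4 + 1047)²] = 2246 N/mm.
Capacity per unit length: φr_n = 0.75 × 0.6 × 550 × (0.707 × 10) = 1750 N/mm.
2246 > 1750 → NOT adequate.

f_max ≈ 2250 N/mm; NOT adequate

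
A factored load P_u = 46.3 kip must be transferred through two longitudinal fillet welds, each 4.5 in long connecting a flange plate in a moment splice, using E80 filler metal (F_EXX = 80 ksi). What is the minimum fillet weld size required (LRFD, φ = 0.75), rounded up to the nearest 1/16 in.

Total weld length L = 9 in.
Required throat t_e = P_u / (φ × 0.6 F_EXX × L) = 46.3 / (0.75 × 0.6 × 80 × 9) = 0.1429 in.
Required leg w = t_e / 0.707 = 0.2021 in → use 1/4 in.

w = 1/4 in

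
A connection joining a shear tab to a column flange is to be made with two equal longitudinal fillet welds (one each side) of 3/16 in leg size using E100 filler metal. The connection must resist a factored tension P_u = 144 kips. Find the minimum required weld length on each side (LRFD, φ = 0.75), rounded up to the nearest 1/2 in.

E100XX → F_EXX = 100 ksi.
Throat t_e = 0.707 × 0.1875 = 0.1326 in.
φr_n = 0.75 × 0.6 × 100 × 0.1326 = 5.965 kips/in.
L_req = P_u / φr_n = 144 / 5.965 = 24.14 in total.
Per side: 24.14 / 2 = 12.07 in.
Round up → use L = 12.5 in on each side.

L = 12.5 in on each side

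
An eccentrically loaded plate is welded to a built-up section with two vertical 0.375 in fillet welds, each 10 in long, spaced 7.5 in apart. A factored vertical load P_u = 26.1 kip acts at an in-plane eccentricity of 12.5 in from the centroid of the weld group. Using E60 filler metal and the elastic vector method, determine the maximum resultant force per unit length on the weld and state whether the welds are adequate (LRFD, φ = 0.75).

f_max ≈ 5.44 kip/in; adequate

E60XX → F_EXX = 60 ksi.
Total weld length L_w = 20 in. Treat welds as unit-width lines.
Polar moment about centroid: J = 2[d³/12 + d(b/2)²] = 2[10³/12 + 10×3.75²] = 447.9 in³.
Direct shear f_v = P/L_w = 26.1 / 20 = 1.305 kip/in (vertical).
Torsion M = P·e = 26.1 × 12.5 = 326.25 kip·in.
Critical point at (x, y) = (3.75, 5) from centroid. f_tx = M·y/J = 3.642 kip/in; f_ty = M·x/J = 2.731 kip/in.
Resultant f_max = √[f_tx² + (f_v + f_ty)²] = √[3.642² + (1.305 + 2.731)²] = 5.437 kip/in.
Capacity per unit length: φr_n = 0.75 × 0.6 × 60 × (0.707 × 0.375) = 7.158 kip/in.
5.437 ≤ 7.158 → adequate.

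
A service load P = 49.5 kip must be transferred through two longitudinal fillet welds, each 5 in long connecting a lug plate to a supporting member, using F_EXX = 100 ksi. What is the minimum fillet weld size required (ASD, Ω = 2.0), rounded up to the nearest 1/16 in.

Total weld length L = 10 in.
Required throat t_e = P × Ω / (0.6 F_EXX × L) = 49.5 × 2.0 / (0.6 × 100 × 10) = 0.165 in.
Required leg w = t_e / 0.707 = 0.2334 in → use 1/4 in.

w = 1/4 in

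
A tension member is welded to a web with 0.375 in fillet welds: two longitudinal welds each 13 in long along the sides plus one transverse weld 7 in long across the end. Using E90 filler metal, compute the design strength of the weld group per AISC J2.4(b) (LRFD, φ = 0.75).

E90XX → F_EXX = 90 ksi.
t_e = 0.707 × 0.375 = 0.2651 in.
R_nwl = 0.6 × 90 × 0.2651 × 26 = 372.2 kips (longitudinal, 2 welds).
R_nwt = 0.6 × 90 × 0.2651 × 7 = 100.2 kips (transverse, base value).
(i) R_nwl + R_nwt = 472.5 kips; (ii) 0.85 R_nwl + 1.5 R_nwt = 466.7 kips.
R_n = max = 472.5 kips [governs: (i)]; φR_n = 354.3 kips.

φR_n ≈ 354 kips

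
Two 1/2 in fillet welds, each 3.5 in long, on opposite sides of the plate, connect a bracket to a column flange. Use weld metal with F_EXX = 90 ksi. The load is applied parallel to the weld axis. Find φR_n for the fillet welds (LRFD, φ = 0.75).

Effective throat t_e = 0.707 × 0.5 = 0.3535 in.
Total length L = 7 in; A_we = 0.3535 × 7 = 2.474 in².
F_nw = 0.6 F_EXX = 0.6 × 90 = 54 ksi.
φR_n = 0.75 × 54 × 2.474 = 100.2 kip.

φR_n ≈ 100 kip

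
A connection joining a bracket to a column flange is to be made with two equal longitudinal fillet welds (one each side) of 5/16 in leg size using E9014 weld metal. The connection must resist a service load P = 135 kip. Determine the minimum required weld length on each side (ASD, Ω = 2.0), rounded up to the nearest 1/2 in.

L = 11.5 in on each side

E90XX → F_EXX = 90 ksi.
Throat t_e = 0.707 × 0.3125 = 0.2209 in.
r_n/Ω = (0.6 × 90 × 0.2209) / 2.0 = 5.965 kip/in.
L_req = P / (r_n/Ω) = 135 / 5.965 = 22.63 in total.
Per side: 22.63 / 2 = 11.32 in.
Round up → use L = 11.5 in on each side.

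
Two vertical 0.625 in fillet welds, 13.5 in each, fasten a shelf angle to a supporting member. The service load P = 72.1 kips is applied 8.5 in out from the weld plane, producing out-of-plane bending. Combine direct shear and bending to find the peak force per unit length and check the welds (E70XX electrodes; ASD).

E70XX → F_EXX = 70 ksi.
L_w = 2 × 13.5 = 27 in; section modulus (unit throat) S = 2 × L²/6 = 60.75 in².
Direct shear f_v = P/L_w = 72.1/27 = 2.67 kip/in.
Moment M = P × e = 72.1 × 8.5 = 612.85 kip·in; bending f_b = M/S = 10.09 kip/in.
f_max = √(f_v² + f_b²) = √(2.67² + 10.09²) = 10.44 kip/in.
r_n/Ω = (1/2.0) × 0.6 × 70 × (0.707 × 0.625) = 9.279 kip/in → NOT adequate.

f_max ≈ 10.4 kip/in; NOT adequate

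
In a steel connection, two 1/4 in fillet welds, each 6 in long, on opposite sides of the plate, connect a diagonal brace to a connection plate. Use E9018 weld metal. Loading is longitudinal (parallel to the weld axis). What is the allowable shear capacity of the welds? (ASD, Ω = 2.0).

E90XX → F_EXX = 90 ksi.
Effective throat t_e = 0.707 × 0.25 = 0.1767 in.
Total length L = 12 in; A_we = 0.1767 × 12 = 2.121 in².
F_nw = 0.6 F_EXX = 0.6 × 90 = 54 ksi.
R_n = 54 × 2.121 = 114.5 kip; R_n/Ω = 114.5/2.0 = 57.27 kip.

R_n/Ω ≈ 57.3 kip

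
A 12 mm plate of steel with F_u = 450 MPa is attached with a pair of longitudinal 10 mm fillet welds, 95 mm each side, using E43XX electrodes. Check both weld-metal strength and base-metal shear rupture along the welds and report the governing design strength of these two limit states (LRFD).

φR_n ≈ 260 kN (weld metal governs)

E43XX → F_EXX = 430 MPa.
t_e = 0.707 × 10 = 7.07 mm; L = 190 mm.
Weld metal: φR_n = 0.75 × 0.6 × 430 × 7.07 × 190 × 10⁻³ = 259.9 kN.
Base metal (shear rupture): φR_n = 0.75 × 0.6 × 450 × 12 × 190 × 10⁻³ = 461.7 kN.
Governing: weld metal.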